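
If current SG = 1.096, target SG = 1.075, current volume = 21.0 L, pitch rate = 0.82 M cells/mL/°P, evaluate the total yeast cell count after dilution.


V_w = V·((SG_c−1)/(SG_t−1)−1);  °P = 259 − 259/SG_t;  cells = rate·(V+V_w)·°P
V_w = 21.0·((1.096−1)/(1.075−1)−1) = 5.8800
V_final = 21.0 + 5.8800 = 26.8800
°P = 259 − 259/1.075 = 18.0698
cells = 0.82·26.8800·18.0698

398.2866 billion cells


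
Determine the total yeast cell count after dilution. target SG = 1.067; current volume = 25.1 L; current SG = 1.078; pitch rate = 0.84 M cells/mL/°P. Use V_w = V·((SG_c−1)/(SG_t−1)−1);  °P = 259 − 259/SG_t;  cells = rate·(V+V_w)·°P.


V_w = 25.1·((1.078−1)/(1.067−1)−1) = 4.1209
V_final = 25.1 + 4.1209 = 29.2209
°P = 259 − 259/1.067 = 16.2634
cells = 0.84·29.2209·16.2634

399.1930 billion cells


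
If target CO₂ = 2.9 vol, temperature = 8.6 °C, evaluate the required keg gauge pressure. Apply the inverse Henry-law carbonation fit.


psi = vols/(0.01821 + 0.09011·e^(−0.04·T)) − 14.695
psi = 2.9/(0.01821 + 0.09011·e^(−0.04·8.6)) − 14.695

20.6314 psi


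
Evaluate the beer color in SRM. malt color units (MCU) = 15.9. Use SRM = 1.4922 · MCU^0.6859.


SRM = 1.4922 · 15.9^0.6859

9.9510 SRM


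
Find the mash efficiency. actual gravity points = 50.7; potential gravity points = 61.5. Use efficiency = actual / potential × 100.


efficiency = 50.7 / 61.5 × 100

82.4390 %


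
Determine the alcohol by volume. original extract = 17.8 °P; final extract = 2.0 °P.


SG = 259/(259 − P);  ABV = (OG − FG)·131.25
OG = 259/(259 − 17.8) = 1.0738
FG = 259/(259 − 2.0) = 1.0078
ABV = (1.0738 − 1.0078)·131.25

8.6645 % ABV


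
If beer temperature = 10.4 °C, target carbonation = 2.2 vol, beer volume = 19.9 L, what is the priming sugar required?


residual = 14.695·(0.01821 + 0.09011·e^(−0.04·T));  sugar = (target − residual)·4.0·V
residual = 14.695·(0.01821 + 0.09011·e^(−0.04·10.4)) = 1.1411
sugar = (2.2 − 1.1411)·4.0·19.9

84.2867 g


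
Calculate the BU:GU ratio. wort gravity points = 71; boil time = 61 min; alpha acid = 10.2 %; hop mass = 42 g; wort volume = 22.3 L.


U = 1.65·0.000125^(GP/1000)·(1−e^(−0.04t))/4.15;  IBU = (α/100)·m·U·1000/V;  BU:GU = IBU/GP
U = 1.65·0.000125^(71/1000)·(1−e^(−0.04·61))/4.15 = 0.1917
IBU = (10.2/100)·42·0.1917·1000/22.3 = 36.8345
BU:GU = 36.8345/71

0.5188


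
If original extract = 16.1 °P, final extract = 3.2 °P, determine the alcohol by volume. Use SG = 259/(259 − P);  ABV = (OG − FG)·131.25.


OG = 259/(259 − 16.1) = 1.0663
FG = 259/(259 − 3.2) = 1.0125
ABV = (1.0663 − 1.0125)·131.25

7.0577 % ABV


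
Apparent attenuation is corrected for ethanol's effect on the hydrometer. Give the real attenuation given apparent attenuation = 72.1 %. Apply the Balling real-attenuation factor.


RA = AA · 0.8192
RA = 72.1 · 0.8192

59.0643 %


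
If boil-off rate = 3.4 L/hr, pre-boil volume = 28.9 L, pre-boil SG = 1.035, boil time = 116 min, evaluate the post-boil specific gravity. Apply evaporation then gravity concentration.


V_post = V_pre − rate·(t/60);  SG_post = 1 + (SG_pre−1)·V_pre/V_post
V_post = 28.9 − 3.4·(116/60) = 22.3267
SG_post = 1 + (1.035 − 1)·28.9/22.3267

1.0453


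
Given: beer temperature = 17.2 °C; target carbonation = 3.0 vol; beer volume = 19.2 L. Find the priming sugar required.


residual = 14.695·(0.01821 + 0.09011·e^(−0.04·T));  sugar = (target − residual)·4.0·V
residual = 14.695·(0.01821 + 0.09011·e^(−0.04·17.2)) = 0.9331
sugar = (3.0 − 0.9331)·4.0·19.2

158.7382 g


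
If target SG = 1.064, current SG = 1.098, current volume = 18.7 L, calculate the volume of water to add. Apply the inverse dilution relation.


V_water = V·((SG_curr − 1)/(SG_target − 1) − 1)
V_water = 18.7·((1.098 − 1)/(1.064 − 1) − 1)

9.9344 L


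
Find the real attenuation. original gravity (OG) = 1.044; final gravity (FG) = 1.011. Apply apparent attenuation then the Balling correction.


AA = (OG−FG)/(OG−1)·100;  RA = AA·0.8192
AA = (1.044 − 1.011)/(1.044 − 1)·100 = 75.0000
RA = 75.0000·0.8192

61.4400 %


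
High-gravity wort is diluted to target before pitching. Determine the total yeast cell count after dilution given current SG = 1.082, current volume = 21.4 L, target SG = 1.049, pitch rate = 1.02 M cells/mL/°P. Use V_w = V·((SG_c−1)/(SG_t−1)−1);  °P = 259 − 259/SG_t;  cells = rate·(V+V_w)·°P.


V_w = 21.4·((1.082−1)/(1.049−1)−1) = 14.4122
V_final = 21.4 + 14.4122 = 35.8122
°P = 259 − 259/1.049 = 12.0982
cells = 1.02·35.8122·12.0982

441.9286 billion cells


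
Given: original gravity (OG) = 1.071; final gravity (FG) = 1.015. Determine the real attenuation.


AA = (OG−FG)/(OG−1)·100;  RA = AA·0.8192
AA = (1.071 − 1.015)/(1.071 − 1)·100 = 78.8732
RA = 78.8732·0.8192

64.6130 %


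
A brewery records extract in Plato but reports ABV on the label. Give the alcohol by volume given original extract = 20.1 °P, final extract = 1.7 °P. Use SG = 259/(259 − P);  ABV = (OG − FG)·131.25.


OG = 259/(259 − 20.1) = 1.0841
FG = 259/(259 − 1.7) = 1.0066
ABV = (1.0841 − 1.0066)·131.25

10.1756 % ABV


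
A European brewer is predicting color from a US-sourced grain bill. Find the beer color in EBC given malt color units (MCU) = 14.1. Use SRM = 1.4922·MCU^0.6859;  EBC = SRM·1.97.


SRM = 1.4922·14.1^0.6859 = 9.1638
EBC = 9.1638·1.97

18.0527 EBC


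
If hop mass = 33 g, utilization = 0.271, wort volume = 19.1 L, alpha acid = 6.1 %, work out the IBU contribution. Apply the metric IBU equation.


IBU = (α/100)·mass·U·1000 / V
IBU = (6.1/100)·33·0.271·1000 / 19.1

28.5614 IBU


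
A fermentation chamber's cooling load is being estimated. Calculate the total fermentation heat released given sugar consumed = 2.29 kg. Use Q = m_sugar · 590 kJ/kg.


Q = 2.29 · 590

1351.1000 kJ


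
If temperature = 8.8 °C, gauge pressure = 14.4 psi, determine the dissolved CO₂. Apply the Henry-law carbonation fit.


vols = (P + 14.695)·(0.01821 + 0.09011·e^(−0.04·T))
vols = (14.4 + 14.695)·(0.01821 + 0.09011·e^(−0.04·8.8))

2.3736 volumes


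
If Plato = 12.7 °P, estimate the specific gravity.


SG = 259/(259 − P)
SG = 259/(259 − 12.7)

1.0516


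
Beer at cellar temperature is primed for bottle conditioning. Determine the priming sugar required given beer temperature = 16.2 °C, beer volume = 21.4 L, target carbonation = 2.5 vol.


residual = 14.695·(0.01821 + 0.09011·e^(−0.04·T));  sugar = (target − residual)·4.0·V
residual = 14.695·(0.01821 + 0.09011·e^(−0.04·16.2)) = 0.9603
sugar = (2.5 − 0.9603)·4.0·21.4

131.8021 g


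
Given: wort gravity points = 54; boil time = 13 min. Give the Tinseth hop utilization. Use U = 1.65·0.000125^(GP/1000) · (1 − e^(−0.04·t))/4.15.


bigness = 1.65·0.000125^(54/1000) = 1.0156
boil_factor = (1 − e^(−0.04·13))/4.15 = 0.0977
U = 1.0156 · 0.0977

0.0992


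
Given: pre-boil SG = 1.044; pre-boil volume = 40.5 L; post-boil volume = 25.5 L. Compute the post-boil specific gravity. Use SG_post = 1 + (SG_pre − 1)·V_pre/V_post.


pts_pre = (1.044 − 1)·1000 = 44.0000
pts_post = 44.0000·40.5/25.5 = 69.8824
SG_post = 1 + 69.8824/1000

1.0699


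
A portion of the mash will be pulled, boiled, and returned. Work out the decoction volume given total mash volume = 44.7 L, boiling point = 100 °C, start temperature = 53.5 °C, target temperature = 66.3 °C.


V_dec = V_total·(T_target − T_start)/(T_boil − T_start)
V_dec = 44.7·(66.3 − 53.5)/(100 − 53.5)

12.3045 L


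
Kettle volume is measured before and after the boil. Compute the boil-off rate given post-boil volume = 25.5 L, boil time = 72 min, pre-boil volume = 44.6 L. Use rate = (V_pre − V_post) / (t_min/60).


rate = (44.6 − 25.5) / (72/60)

15.9167 L/hr


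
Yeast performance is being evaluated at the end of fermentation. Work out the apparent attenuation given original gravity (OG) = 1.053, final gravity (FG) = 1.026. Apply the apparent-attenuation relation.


AA = (OG − FG)/(OG − 1) · 100
AA = (1.053 − 1.026)/(1.053 − 1) · 100

50.9434 %


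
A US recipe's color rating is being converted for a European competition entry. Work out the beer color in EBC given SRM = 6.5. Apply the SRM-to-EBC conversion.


EBC = SRM · 1.97
EBC = 6.5 · 1.97

12.8050 EBC


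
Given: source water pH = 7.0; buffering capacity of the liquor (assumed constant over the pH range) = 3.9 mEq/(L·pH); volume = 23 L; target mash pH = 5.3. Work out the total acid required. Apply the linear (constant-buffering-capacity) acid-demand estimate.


acid = buffering capacity · (pH_source − pH_target) · V
acid = 3.9 · (7.0 − 5.3) · 23

152.4900 mEq


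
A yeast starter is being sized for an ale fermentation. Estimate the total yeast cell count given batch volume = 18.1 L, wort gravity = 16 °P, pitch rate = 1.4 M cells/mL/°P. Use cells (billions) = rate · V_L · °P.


cells = 1.4 · 18.1 · 16

405.4400 billion cells


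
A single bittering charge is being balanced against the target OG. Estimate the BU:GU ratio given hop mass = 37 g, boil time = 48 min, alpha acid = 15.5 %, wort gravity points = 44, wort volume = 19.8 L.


U = 1.65·0.000125^(GP/1000)·(1−e^(−0.04t))/4.15;  IBU = (α/100)·m·U·1000/V;  BU:GU = IBU/GP
U = 1.65·0.000125^(44/1000)·(1−e^(−0.04·48))/4.15 = 0.2285
IBU = (15.5/100)·37·0.2285·1000/19.8 = 66.1785
BU:GU = 66.1785/44

1.5041


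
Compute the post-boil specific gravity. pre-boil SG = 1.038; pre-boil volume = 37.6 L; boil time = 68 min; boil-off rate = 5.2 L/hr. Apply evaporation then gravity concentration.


V_post = V_pre − rate·(t/60);  SG_post = 1 + (SG_pre−1)·V_pre/V_post
V_post = 37.6 − 5.2·(68/60) = 31.7067
SG_post = 1 + (1.038 − 1)·37.6/31.7067

1.0451


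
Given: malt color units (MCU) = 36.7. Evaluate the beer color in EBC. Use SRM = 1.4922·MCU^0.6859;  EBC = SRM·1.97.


SRM = 1.4922·36.7^0.6859 = 17.6617
EBC = 17.6617·1.97

34.7935 EBC


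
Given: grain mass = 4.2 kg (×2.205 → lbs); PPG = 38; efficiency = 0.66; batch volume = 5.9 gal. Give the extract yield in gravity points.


points = lbs × PPG × eff / vol
lbs = 4.2 × 2.205 = 9.2610
points = 9.2610 × 38 × 0.66 / 5.9

39.3671 points


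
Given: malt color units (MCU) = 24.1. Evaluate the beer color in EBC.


SRM = 1.4922·MCU^0.6859;  EBC = SRM·1.97
SRM = 1.4922·24.1^0.6859 = 13.2359
EBC = 13.2359·1.97

26.0747 EBC


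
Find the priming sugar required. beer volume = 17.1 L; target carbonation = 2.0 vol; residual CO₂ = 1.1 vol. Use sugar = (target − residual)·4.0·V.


sugar = (2.0 − 1.1)·4.0·17.1

61.5600 g


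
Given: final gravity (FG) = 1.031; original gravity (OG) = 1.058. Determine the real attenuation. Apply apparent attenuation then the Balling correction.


AA = (OG−FG)/(OG−1)·100;  RA = AA·0.8192
AA = (1.058 − 1.031)/(1.058 − 1)·100 = 46.5517
RA = 46.5517·0.8192

38.1352 %


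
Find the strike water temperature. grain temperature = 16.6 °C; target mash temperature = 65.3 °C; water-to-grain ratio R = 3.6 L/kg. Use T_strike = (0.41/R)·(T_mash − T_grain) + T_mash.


T_strike = (0.41/3.6)·(65.3 − 16.6) + 65.3

70.8464 °C


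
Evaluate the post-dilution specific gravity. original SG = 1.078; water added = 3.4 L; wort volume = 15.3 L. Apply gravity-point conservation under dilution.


SG_new = 1 + (SG_old − 1)·V_old/(V_old + V_water)
pts = (1.078 − 1)·1000·15.3/(15.3 + 3.4) = 63.8182
SG_new = 1 + 63.8182/1000

1.0638


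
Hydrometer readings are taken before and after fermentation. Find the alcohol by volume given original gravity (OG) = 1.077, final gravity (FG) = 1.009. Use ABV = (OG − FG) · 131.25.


ABV = (1.077 − 1.009) · 131.25

8.9250 % ABV


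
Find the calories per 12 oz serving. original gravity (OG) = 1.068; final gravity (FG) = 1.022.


ABW = (OG−FG)·131.25·0.79/FG;  °P = 259 − 259/SG (for OG→OE and FG→AE);  RE = 0.1808·OE + 0.8192·AE;  Cal = (6.9·ABW + 4·(RE−0.1))·FG·3.55
ABW = (1.068 − 1.022)·131.25·0.79/1.022 = 4.6670
OE = 259 − 259/1.068 = 16.4906 °P
AE = 259 − 259/1.022 = 5.5753 °P
RE = 0.1808·16.4906 + 0.8192·5.5753 = 7.5488 °P
Cal = (6.9·4.6670 + 4·(7.5488−0.1))·1.022·3.55

224.9323 kcal


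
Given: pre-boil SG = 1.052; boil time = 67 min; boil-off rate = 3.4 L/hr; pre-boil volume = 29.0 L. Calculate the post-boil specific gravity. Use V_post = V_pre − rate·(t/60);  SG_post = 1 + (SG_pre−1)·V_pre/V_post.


V_post = 29.0 − 3.4·(67/60) = 25.2033
SG_post = 1 + (1.052 − 1)·29.0/25.2033

1.0598


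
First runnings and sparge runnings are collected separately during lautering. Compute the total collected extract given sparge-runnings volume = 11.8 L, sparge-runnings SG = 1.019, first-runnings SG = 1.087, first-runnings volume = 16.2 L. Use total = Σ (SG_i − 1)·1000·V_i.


first = (1.087 − 1)·1000·16.2 = 1409.4000
sparge = (1.019 − 1)·1000·11.8 = 224.2000
total = 1409.4000 + 224.2000

1633.6000 gravity·L


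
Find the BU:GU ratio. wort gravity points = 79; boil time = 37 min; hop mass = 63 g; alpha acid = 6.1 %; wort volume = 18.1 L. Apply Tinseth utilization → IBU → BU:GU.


U = 1.65·0.000125^(GP/1000)·(1−e^(−0.04t))/4.15;  IBU = (α/100)·m·U·1000/V;  BU:GU = IBU/GP
U = 1.65·0.000125^(79/1000)·(1−e^(−0.04·37))/4.15 = 0.1510
IBU = (6.1/100)·63·0.1510·1000/18.1 = 32.0557
BU:GU = 32.0557/79

0.4058


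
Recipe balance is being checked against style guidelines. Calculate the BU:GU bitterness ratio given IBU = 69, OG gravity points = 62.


BU:GU = IBU / OG_points
BU:GU = 69 / 62

1.1129


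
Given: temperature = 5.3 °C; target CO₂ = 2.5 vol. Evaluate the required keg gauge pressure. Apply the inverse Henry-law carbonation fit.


psi = vols/(0.01821 + 0.09011·e^(−0.04·T)) − 14.695
psi = 2.5/(0.01821 + 0.09011·e^(−0.04·5.3)) − 14.695

12.7456 psi


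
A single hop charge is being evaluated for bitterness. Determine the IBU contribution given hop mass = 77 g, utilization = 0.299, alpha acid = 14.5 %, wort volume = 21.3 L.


IBU = (α/100)·mass·U·1000 / V
IBU = (14.5/100)·77·0.299·1000 / 21.3

156.7293 IBU


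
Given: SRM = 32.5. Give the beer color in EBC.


EBC = SRM · 1.97
EBC = 32.5 · 1.97

64.0250 EBC


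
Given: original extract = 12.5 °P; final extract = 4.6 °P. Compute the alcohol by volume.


SG = 259/(259 − P);  ABV = (OG − FG)·131.25
OG = 259/(259 − 12.5) = 1.0507
FG = 259/(259 − 4.6) = 1.0181
ABV = (1.0507 − 1.0181)·131.25

4.2824 % ABV


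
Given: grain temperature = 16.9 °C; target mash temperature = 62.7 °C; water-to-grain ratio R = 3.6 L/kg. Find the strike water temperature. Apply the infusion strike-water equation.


T_strike = (0.41/R)·(T_mash − T_grain) + T_mash
T_strike = (0.41/3.6)·(62.7 − 16.9) + 62.7

67.9161 °C


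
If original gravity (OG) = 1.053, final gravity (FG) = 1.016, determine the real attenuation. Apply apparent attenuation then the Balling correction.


AA = (OG−FG)/(OG−1)·100;  RA = AA·0.8192
AA = (1.053 − 1.016)/(1.053 − 1)·100 = 69.8113
RA = 69.8113·0.8192

57.1894 %


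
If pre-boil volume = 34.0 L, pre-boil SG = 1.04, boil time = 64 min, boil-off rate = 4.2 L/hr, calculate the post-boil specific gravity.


V_post = V_pre − rate·(t/60);  SG_post = 1 + (SG_pre−1)·V_pre/V_post
V_post = 34.0 − 4.2·(64/60) = 29.5200
SG_post = 1 + (1.04 − 1)·34.0/29.5200

1.0461


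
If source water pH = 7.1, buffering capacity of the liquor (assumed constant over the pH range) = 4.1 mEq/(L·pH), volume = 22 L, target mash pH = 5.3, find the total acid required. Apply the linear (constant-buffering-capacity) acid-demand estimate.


acid = buffering capacity · (pH_source − pH_target) · V
acid = 4.1 · (7.1 − 5.3) · 22

162.3600 mEq


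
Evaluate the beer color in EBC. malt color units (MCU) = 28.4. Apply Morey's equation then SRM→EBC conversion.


SRM = 1.4922·MCU^0.6859;  EBC = SRM·1.97
SRM = 1.4922·28.4^0.6859 = 14.8135
EBC = 14.8135·1.97

29.1826 EBC


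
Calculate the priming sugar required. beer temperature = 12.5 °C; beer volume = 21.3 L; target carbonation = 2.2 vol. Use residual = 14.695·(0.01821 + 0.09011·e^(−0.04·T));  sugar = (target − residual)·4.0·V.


residual = 14.695·(0.01821 + 0.09011·e^(−0.04·12.5)) = 1.0707
sugar = (2.2 − 1.0707)·4.0·21.3

96.2127 g


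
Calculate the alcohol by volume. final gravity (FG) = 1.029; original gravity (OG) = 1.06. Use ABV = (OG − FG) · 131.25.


ABV = (1.06 − 1.029) · 131.25

4.0688 % ABV


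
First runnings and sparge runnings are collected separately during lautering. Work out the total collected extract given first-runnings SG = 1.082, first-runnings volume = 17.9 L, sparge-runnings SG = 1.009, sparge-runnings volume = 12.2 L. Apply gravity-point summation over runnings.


total = Σ (SG_i − 1)·1000·V_i
first = (1.082 − 1)·1000·17.9 = 1467.8000
sparge = (1.009 − 1)·1000·12.2 = 109.8000
total = 1467.8000 + 109.8000

1577.6000 gravity·L


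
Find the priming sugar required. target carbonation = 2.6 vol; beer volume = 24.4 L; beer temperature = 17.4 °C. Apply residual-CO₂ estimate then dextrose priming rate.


residual = 14.695·(0.01821 + 0.09011·e^(−0.04·T));  sugar = (target − residual)·4.0·V
residual = 14.695·(0.01821 + 0.09011·e^(−0.04·17.4)) = 0.9278
sugar = (2.6 − 0.9278)·4.0·24.4

163.2074 g


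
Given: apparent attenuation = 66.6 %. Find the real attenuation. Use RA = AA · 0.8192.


RA = 66.6 · 0.8192

54.5587 %


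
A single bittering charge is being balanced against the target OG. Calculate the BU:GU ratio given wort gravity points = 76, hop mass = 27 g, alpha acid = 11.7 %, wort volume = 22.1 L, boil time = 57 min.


U = 1.65·0.000125^(GP/1000)·(1−e^(−0.04t))/4.15;  IBU = (α/100)·m·U·1000/V;  BU:GU = IBU/GP
U = 1.65·0.000125^(76/1000)·(1−e^(−0.04·57))/4.15 = 0.1803
IBU = (11.7/100)·27·0.1803·1000/22.1 = 25.7690
BU:GU = 25.7690/76

0.3391


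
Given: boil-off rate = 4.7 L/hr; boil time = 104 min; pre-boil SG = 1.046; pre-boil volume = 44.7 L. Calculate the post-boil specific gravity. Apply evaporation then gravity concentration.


V_post = V_pre − rate·(t/60);  SG_post = 1 + (SG_pre−1)·V_pre/V_post
V_post = 44.7 − 4.7·(104/60) = 36.5533
SG_post = 1 + (1.046 − 1)·44.7/36.5533

1.0563


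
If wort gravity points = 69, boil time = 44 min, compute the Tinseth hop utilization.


U = 1.65·0.000125^(GP/1000) · (1 − e^(−0.04·t))/4.15
bigness = 1.65·0.000125^(69/1000) = 0.8875
boil_factor = (1 − e^(−0.04·44))/4.15 = 0.1995
U = 0.8875 · 0.1995

0.1771


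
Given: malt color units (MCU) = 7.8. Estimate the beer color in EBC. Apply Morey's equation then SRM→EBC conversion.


SRM = 1.4922·MCU^0.6859;  EBC = SRM·1.97
SRM = 1.4922·7.8^0.6859 = 6.1054
EBC = 6.1054·1.97

12.0277 EBC


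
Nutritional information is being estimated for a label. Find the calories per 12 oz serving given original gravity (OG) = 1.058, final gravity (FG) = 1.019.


ABW = (OG−FG)·131.25·0.79/FG;  °P = 259 − 259/SG (for OG→OE and FG→AE);  RE = 0.1808·OE + 0.8192·AE;  Cal = (6.9·ABW + 4·(RE−0.1))·FG·3.55
ABW = (1.058 − 1.019)·131.25·0.79/1.019 = 3.9684
OE = 259 − 259/1.058 = 14.1985 °P
AE = 259 − 259/1.019 = 4.8292 °P
RE = 0.1808·14.1985 + 0.8192·4.8292 = 6.5232 °P
Cal = (6.9·3.9684 + 4·(6.5232−0.1))·1.019·3.55

191.9957 kcal


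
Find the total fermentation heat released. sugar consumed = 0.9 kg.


Q = m_sugar · 590 kJ/kg
Q = 0.9 · 590

531.0000 kJ


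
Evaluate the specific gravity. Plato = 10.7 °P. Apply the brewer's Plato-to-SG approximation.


SG = 259/(259 − P)
SG = 259/(259 − 10.7)

1.0431


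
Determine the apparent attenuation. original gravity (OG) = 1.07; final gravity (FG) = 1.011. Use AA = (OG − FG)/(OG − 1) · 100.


AA = (1.07 − 1.011)/(1.07 − 1) · 100

84.2857 %


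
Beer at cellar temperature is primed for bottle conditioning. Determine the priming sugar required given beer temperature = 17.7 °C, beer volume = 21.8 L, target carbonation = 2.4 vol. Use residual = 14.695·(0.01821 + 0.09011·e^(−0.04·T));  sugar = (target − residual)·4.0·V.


residual = 14.695·(0.01821 + 0.09011·e^(−0.04·17.7)) = 0.9199
sugar = (2.4 − 0.9199)·4.0·21.8

129.0631 g


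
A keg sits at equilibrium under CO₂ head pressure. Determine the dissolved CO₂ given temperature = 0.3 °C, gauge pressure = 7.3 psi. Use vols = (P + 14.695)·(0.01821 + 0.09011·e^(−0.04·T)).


vols = (7.3 + 14.695)·(0.01821 + 0.09011·e^(−0.04·0.3))

2.3589 volumes


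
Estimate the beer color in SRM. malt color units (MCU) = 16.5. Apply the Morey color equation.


SRM = 1.4922 · MCU^0.6859
SRM = 1.4922 · 16.5^0.6859

10.2070 SRM


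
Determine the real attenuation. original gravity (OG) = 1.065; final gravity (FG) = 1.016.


AA = (OG−FG)/(OG−1)·100;  RA = AA·0.8192
AA = (1.065 − 1.016)/(1.065 − 1)·100 = 75.3846
RA = 75.3846·0.8192

61.7551 %


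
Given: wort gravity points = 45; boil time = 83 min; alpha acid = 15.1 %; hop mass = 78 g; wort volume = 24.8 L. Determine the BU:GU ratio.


U = 1.65·0.000125^(GP/1000)·(1−e^(−0.04t))/4.15;  IBU = (α/100)·m·U·1000/V;  BU:GU = IBU/GP
U = 1.65·0.000125^(45/1000)·(1−e^(−0.04·83))/4.15 = 0.2557
IBU = (15.1/100)·78·0.2557·1000/24.8 = 121.4576
BU:GU = 121.4576/45

2.6991


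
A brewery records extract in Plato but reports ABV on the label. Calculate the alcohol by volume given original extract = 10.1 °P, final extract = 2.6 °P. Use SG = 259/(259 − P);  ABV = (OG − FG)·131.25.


OG = 259/(259 − 10.1) = 1.0406
FG = 259/(259 − 2.6) = 1.0101
ABV = (1.0406 − 1.0101)·131.25

3.9950 % ABV


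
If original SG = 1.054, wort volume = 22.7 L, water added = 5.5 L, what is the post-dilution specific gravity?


SG_new = 1 + (SG_old − 1)·V_old/(V_old + V_water)
pts = (1.054 − 1)·1000·22.7/(22.7 + 5.5) = 43.4681
SG_new = 1 + 43.4681/1000

1.0435


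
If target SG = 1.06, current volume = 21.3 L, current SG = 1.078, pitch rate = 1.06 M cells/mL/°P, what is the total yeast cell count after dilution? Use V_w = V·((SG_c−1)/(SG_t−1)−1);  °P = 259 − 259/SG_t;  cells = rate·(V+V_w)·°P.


V_w = 21.3·((1.078−1)/(1.06−1)−1) = 6.3900
V_final = 21.3 + 6.3900 = 27.6900
°P = 259 − 259/1.06 = 14.6604
cells = 1.06·27.6900·14.6604

430.3026 billion cells


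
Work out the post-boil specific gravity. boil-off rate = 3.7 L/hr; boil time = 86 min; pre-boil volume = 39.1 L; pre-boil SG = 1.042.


V_post = V_pre − rate·(t/60);  SG_post = 1 + (SG_pre−1)·V_pre/V_post
V_post = 39.1 − 3.7·(86/60) = 33.7967
SG_post = 1 + (1.042 − 1)·39.1/33.7967

1.0486


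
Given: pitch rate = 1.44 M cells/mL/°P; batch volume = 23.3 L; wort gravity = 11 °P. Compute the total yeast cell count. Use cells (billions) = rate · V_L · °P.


cells = 1.44 · 23.3 · 11

369.0720 billion cells


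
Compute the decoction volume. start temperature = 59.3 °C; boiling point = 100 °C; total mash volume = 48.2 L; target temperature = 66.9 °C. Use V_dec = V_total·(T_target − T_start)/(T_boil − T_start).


V_dec = 48.2·(66.9 − 59.3)/(100 − 59.3)

9.0005 L


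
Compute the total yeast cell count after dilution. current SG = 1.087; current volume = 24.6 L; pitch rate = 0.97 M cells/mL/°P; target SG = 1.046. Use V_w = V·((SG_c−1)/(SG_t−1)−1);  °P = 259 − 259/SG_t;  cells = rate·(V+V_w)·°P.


V_w = 24.6·((1.087−1)/(1.046−1)−1) = 21.9261
V_final = 24.6 + 21.9261 = 46.5261
°P = 259 − 259/1.046 = 11.3901
cells = 0.97·46.5261·11.3901

514.0368 billion cells


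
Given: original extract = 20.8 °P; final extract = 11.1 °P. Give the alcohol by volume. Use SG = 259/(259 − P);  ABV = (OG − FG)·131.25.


OG = 259/(259 − 20.8) = 1.0873
FG = 259/(259 − 11.1) = 1.0448
ABV = (1.0873 − 1.0448)·131.25

5.5841 % ABV


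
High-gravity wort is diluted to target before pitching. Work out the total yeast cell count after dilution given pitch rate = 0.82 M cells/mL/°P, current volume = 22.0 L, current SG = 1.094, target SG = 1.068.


V_w = V·((SG_c−1)/(SG_t−1)−1);  °P = 259 − 259/SG_t;  cells = rate·(V+V_w)·°P
V_w = 22.0·((1.094−1)/(1.068−1)−1) = 8.4118
V_final = 22.0 + 8.4118 = 30.4118
°P = 259 − 259/1.068 = 16.4906
cells = 0.82·30.4118·16.4906

411.2377 billion cells


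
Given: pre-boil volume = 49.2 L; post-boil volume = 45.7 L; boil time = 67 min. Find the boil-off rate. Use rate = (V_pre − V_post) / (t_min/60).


rate = (49.2 − 45.7) / (67/60)

3.1343 L/hr


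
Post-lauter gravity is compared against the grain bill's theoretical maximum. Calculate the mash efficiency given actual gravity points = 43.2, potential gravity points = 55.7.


efficiency = actual / potential × 100
efficiency = 43.2 / 55.7 × 100

77.5583 %


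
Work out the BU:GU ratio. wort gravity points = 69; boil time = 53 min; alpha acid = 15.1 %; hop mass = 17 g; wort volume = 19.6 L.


U = 1.65·0.000125^(GP/1000)·(1−e^(−0.04t))/4.15;  IBU = (α/100)·m·U·1000/V;  BU:GU = IBU/GP
U = 1.65·0.000125^(69/1000)·(1−e^(−0.04·53))/4.15 = 0.1882
IBU = (15.1/100)·17·0.1882·1000/19.6 = 24.6467
BU:GU = 24.6467/69

0.3572


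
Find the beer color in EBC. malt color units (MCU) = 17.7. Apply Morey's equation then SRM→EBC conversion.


SRM = 1.4922·MCU^0.6859;  EBC = SRM·1.97
SRM = 1.4922·17.7^0.6859 = 10.7106
EBC = 10.7106·1.97

21.0998 EBC


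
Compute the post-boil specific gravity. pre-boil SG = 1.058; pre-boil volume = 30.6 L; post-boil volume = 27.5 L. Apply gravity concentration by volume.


SG_post = 1 + (SG_pre − 1)·V_pre/V_post
pts_pre = (1.058 − 1)·1000 = 58.0000
pts_post = 58.0000·30.6/27.5 = 64.5382
SG_post = 1 + 64.5382/1000

1.0645


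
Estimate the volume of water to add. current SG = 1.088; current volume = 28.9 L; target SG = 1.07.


V_water = V·((SG_curr − 1)/(SG_target − 1) − 1)
V_water = 28.9·((1.088 − 1)/(1.07 − 1) − 1)

7.4314 L


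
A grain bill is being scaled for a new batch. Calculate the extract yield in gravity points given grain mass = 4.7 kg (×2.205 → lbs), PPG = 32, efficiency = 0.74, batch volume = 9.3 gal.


points = lbs × PPG × eff / vol
lbs = 4.7 × 2.205 = 10.3635
points = 10.3635 × 32 × 0.74 / 9.3

26.3879 points


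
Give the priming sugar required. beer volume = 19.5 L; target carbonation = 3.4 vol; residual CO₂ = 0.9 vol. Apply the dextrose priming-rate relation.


sugar = (target − residual)·4.0·V
sugar = (3.4 − 0.9)·4.0·19.5

195.0000 g


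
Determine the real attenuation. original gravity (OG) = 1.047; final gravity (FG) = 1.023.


AA = (OG−FG)/(OG−1)·100;  RA = AA·0.8192
AA = (1.047 − 1.023)/(1.047 − 1)·100 = 51.0638
RA = 51.0638·0.8192

41.8315 %


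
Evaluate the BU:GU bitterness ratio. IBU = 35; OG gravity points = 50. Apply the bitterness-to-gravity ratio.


BU:GU = IBU / OG_points
BU:GU = 35 / 50

0.7000


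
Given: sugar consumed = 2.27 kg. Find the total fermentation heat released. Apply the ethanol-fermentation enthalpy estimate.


Q = m_sugar · 590 kJ/kg
Q = 2.27 · 590

1339.3000 kJ


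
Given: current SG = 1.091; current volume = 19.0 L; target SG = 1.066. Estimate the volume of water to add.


V_water = V·((SG_curr − 1)/(SG_target − 1) − 1)
V_water = 19.0·((1.091 − 1)/(1.066 − 1) − 1)

7.1970 L


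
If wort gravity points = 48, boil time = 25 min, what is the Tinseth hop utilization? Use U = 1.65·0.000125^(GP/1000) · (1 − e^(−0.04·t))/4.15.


bigness = 1.65·0.000125^(48/1000) = 1.0719
boil_factor = (1 − e^(−0.04·25))/4.15 = 0.1523
U = 1.0719 · 0.1523

0.1633


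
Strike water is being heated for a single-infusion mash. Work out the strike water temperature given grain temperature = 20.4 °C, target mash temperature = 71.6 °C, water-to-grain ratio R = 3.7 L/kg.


T_strike = (0.41/R)·(T_mash − T_grain) + T_mash
T_strike = (0.41/3.7)·(71.6 − 20.4) + 71.6

77.2735 °C


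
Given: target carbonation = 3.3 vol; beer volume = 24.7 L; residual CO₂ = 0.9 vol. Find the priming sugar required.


sugar = (target − residual)·4.0·V
sugar = (3.3 − 0.9)·4.0·24.7

237.1200 g


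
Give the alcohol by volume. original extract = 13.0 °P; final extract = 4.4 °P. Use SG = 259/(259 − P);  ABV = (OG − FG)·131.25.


OG = 259/(259 − 13.0) = 1.0528
FG = 259/(259 − 4.4) = 1.0173
ABV = (1.0528 − 1.0173)·131.25

4.6677 % ABV


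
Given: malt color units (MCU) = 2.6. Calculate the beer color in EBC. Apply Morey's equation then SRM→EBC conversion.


SRM = 1.4922·MCU^0.6859;  EBC = SRM·1.97
SRM = 1.4922·2.6^0.6859 = 2.8738
EBC = 2.8738·1.97

5.6614 EBC


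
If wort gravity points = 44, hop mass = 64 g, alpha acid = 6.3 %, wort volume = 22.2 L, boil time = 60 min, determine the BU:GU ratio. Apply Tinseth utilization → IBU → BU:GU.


U = 1.65·0.000125^(GP/1000)·(1−e^(−0.04t))/4.15;  IBU = (α/100)·m·U·1000/V;  BU:GU = IBU/GP
U = 1.65·0.000125^(44/1000)·(1−e^(−0.04·60))/4.15 = 0.2434
IBU = (6.3/100)·64·0.2434·1000/22.2 = 44.2146
BU:GU = 44.2146/44

1.0049


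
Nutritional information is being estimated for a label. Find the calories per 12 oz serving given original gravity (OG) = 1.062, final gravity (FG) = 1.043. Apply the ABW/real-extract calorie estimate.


ABW = (OG−FG)·131.25·0.79/FG;  °P = 259 − 259/SG (for OG→OE and FG→AE);  RE = 0.1808·OE + 0.8192·AE;  Cal = (6.9·ABW + 4·(RE−0.1))·FG·3.55
ABW = (1.062 − 1.043)·131.25·0.79/1.043 = 1.8888
OE = 259 − 259/1.062 = 15.1205 °P
AE = 259 − 259/1.043 = 10.6779 °P
RE = 0.1808·15.1205 + 0.8192·10.6779 = 11.4811 °P
Cal = (6.9·1.8888 + 4·(11.4811−0.1))·1.043·3.55

216.8174 kcal


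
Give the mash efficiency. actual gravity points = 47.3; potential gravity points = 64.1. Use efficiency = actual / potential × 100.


efficiency = 47.3 / 64.1 × 100

73.7910 %


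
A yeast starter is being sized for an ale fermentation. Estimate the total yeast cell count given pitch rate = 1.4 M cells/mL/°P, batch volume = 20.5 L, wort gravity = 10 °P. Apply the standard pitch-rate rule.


cells (billions) = rate · V_L · °P
cells = 1.4 · 20.5 · 10

287.0000 billion cells


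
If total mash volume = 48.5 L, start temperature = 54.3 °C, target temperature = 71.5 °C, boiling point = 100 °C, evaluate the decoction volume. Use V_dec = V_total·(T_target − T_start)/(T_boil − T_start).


V_dec = 48.5·(71.5 − 54.3)/(100 − 54.3)

18.2538 L


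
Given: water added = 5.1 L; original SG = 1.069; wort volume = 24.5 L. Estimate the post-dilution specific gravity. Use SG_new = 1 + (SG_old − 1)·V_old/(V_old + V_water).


pts = (1.069 − 1)·1000·24.5/(24.5 + 5.1) = 57.1115
SG_new = 1 + 57.1115/1000

1.0571


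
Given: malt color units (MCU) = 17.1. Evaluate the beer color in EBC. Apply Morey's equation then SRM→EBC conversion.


SRM = 1.4922·MCU^0.6859;  EBC = SRM·1.97
SRM = 1.4922·17.1^0.6859 = 10.4602
EBC = 10.4602·1.97

20.6066 EBC


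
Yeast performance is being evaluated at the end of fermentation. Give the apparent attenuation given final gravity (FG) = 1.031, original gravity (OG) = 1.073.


AA = (OG − FG)/(OG − 1) · 100
AA = (1.073 − 1.031)/(1.073 − 1) · 100

57.5342 %


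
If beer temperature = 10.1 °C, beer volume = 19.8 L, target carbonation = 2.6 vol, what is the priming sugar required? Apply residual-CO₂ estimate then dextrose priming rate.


residual = 14.695·(0.01821 + 0.09011·e^(−0.04·T));  sugar = (target − residual)·4.0·V
residual = 14.695·(0.01821 + 0.09011·e^(−0.04·10.1)) = 1.1517
sugar = (2.6 − 1.1517)·4.0·19.8

114.7079 g


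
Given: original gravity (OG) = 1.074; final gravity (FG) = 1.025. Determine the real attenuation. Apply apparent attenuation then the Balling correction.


AA = (OG−FG)/(OG−1)·100;  RA = AA·0.8192
AA = (1.074 − 1.025)/(1.074 − 1)·100 = 66.2162
RA = 66.2162·0.8192

54.2443 %


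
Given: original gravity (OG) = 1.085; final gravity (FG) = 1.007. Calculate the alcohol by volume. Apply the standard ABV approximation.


ABV = (OG − FG) · 131.25
ABV = (1.085 − 1.007) · 131.25

10.2375 % ABV


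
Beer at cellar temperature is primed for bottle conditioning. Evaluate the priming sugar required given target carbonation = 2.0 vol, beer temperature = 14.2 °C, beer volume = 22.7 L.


residual = 14.695·(0.01821 + 0.09011·e^(−0.04·T));  sugar = (target − residual)·4.0·V
residual = 14.695·(0.01821 + 0.09011·e^(−0.04·14.2)) = 1.0179
sugar = (2.0 − 1.0179)·4.0·22.7

89.1706 g


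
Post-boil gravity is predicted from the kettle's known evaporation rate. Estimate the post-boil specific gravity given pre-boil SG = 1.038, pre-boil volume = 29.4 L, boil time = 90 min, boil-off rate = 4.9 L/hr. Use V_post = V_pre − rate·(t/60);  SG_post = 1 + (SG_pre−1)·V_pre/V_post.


V_post = 29.4 − 4.9·(90/60) = 22.0500
SG_post = 1 + (1.038 − 1)·29.4/22.0500

1.0507


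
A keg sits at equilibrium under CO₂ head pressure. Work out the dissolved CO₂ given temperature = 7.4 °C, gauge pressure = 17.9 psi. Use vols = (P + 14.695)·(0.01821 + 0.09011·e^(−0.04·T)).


vols = (17.9 + 14.695)·(0.01821 + 0.09011·e^(−0.04·7.4))

2.7782 volumes


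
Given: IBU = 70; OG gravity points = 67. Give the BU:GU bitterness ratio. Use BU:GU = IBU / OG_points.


BU:GU = 70 / 67

1.0448


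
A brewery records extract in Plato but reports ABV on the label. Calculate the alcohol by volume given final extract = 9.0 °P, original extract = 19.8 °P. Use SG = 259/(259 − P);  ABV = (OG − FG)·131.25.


OG = 259/(259 − 19.8) = 1.0828
FG = 259/(259 − 9.0) = 1.0360
ABV = (1.0828 − 1.0360)·131.25

6.1393 % ABV


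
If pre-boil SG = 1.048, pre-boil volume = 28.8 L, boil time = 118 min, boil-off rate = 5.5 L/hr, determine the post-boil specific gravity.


V_post = V_pre − rate·(t/60);  SG_post = 1 + (SG_pre−1)·V_pre/V_post
V_post = 28.8 − 5.5·(118/60) = 17.9833
SG_post = 1 + (1.048 − 1)·28.8/17.9833

1.0769


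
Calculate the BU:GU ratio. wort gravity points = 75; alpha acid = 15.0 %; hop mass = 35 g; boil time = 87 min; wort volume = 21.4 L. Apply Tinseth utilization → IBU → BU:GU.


U = 1.65·0.000125^(GP/1000)·(1−e^(−0.04t))/4.15;  IBU = (α/100)·m·U·1000/V;  BU:GU = IBU/GP
U = 1.65·0.000125^(75/1000)·(1−e^(−0.04·87))/4.15 = 0.1964
IBU = (15.0/100)·35·0.1964·1000/21.4 = 48.1792
BU:GU = 48.1792/75

0.6424


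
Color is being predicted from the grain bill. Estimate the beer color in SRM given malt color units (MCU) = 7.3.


SRM = 1.4922 · MCU^0.6859
SRM = 1.4922 · 7.3^0.6859

5.8342 SRM


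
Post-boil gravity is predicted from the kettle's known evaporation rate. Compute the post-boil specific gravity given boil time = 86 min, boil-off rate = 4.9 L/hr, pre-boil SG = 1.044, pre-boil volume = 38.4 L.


V_post = V_pre − rate·(t/60);  SG_post = 1 + (SG_pre−1)·V_pre/V_post
V_post = 38.4 − 4.9·(86/60) = 31.3767
SG_post = 1 + (1.044 − 1)·38.4/31.3767

1.0538


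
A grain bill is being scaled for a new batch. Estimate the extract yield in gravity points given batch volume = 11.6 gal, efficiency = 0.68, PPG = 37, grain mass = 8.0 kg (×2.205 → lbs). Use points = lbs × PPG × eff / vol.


lbs = 8.0 × 2.205 = 17.6400
points = 17.6400 × 37 × 0.68 / 11.6

38.2606 points


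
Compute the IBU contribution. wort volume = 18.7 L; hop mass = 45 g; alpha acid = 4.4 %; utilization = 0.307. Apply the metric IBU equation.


IBU = (α/100)·mass·U·1000 / V
IBU = (4.4/100)·45·0.307·1000 / 18.7

32.5059 IBU


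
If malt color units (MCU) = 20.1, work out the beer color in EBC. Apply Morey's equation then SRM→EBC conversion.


SRM = 1.4922·MCU^0.6859;  EBC = SRM·1.97
SRM = 1.4922·20.1^0.6859 = 11.6866
EBC = 11.6866·1.97

23.0227 EBC


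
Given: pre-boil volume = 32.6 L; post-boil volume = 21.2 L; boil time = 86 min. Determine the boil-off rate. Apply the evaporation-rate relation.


rate = (V_pre − V_post) / (t_min/60)
rate = (32.6 − 21.2) / (86/60)

7.9535 L/hr


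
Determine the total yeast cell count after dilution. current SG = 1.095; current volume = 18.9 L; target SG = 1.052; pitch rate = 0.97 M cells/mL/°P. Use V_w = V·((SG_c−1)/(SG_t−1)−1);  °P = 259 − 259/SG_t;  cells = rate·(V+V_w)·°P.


V_w = 18.9·((1.095−1)/(1.052−1)−1) = 15.6288
V_final = 18.9 + 15.6288 = 34.5288
°P = 259 − 259/1.052 = 12.8023
cells = 0.97·34.5288·12.8023

428.7866 billion cells


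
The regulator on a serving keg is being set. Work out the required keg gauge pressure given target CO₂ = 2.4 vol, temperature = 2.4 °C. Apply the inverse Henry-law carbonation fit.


psi = vols/(0.01821 + 0.09011·e^(−0.04·T)) − 14.695
psi = 2.4/(0.01821 + 0.09011·e^(−0.04·2.4)) − 14.695

9.2878 psi


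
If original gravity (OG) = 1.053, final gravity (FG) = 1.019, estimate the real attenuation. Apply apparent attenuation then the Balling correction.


AA = (OG−FG)/(OG−1)·100;  RA = AA·0.8192
AA = (1.053 − 1.019)/(1.053 − 1)·100 = 64.1509
RA = 64.1509·0.8192

52.5525 %


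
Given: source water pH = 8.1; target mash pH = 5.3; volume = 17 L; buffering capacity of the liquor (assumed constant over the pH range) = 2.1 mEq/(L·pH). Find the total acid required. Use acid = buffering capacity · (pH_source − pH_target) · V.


acid = 2.1 · (8.1 − 5.3) · 17

99.9600 mEq


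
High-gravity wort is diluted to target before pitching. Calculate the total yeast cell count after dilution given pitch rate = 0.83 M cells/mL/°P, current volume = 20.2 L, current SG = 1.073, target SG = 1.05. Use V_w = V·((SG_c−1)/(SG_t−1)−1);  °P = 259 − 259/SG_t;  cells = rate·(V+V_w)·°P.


V_w = 20.2·((1.073−1)/(1.05−1)−1) = 9.2920
V_final = 20.2 + 9.2920 = 29.4920
°P = 259 − 259/1.05 = 12.3333
cells = 0.83·29.4920·12.3333

301.8998 billion cells


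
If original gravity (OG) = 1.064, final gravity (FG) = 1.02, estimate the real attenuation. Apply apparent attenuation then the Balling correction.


AA = (OG−FG)/(OG−1)·100;  RA = AA·0.8192
AA = (1.064 − 1.02)/(1.064 − 1)·100 = 68.7500
RA = 68.7500·0.8192

56.3200 %


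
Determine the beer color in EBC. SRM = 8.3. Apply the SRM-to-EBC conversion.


EBC = SRM · 1.97
EBC = 8.3 · 1.97

16.3510 EBC


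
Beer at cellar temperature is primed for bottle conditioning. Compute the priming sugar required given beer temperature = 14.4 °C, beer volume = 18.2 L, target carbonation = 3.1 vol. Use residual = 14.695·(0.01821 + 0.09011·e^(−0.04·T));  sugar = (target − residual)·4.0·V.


residual = 14.695·(0.01821 + 0.09011·e^(−0.04·14.4)) = 1.0120
sugar = (3.1 − 1.0120)·4.0·18.2

152.0089 g


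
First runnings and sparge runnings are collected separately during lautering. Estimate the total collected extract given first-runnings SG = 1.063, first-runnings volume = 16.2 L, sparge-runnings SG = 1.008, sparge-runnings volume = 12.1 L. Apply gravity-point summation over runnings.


total = Σ (SG_i − 1)·1000·V_i
first = (1.063 − 1)·1000·16.2 = 1020.6000
sparge = (1.008 − 1)·1000·12.1 = 96.8000
total = 1020.6000 + 96.8000

1117.4000 gravity·L


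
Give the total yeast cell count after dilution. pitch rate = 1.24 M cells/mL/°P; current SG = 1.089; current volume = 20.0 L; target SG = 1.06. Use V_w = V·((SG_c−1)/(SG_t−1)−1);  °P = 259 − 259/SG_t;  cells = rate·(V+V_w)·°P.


V_w = 20.0·((1.089−1)/(1.06−1)−1) = 9.6667
V_final = 20.0 + 9.6667 = 29.6667
°P = 259 − 259/1.06 = 14.6604
cells = 1.24·29.6667·14.6604

539.3064 billion cells
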